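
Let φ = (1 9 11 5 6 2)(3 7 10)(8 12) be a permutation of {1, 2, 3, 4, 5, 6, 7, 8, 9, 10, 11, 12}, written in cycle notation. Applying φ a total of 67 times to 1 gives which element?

9

1 lies in the 6-cycle (1 9 11 5 6 2).
On a 6-cycle, φ^6 is the identity, so φ^67 = φ^1 there (67 ≡ 1 mod 6).
Advancing 1 step from 1: 1 → 9.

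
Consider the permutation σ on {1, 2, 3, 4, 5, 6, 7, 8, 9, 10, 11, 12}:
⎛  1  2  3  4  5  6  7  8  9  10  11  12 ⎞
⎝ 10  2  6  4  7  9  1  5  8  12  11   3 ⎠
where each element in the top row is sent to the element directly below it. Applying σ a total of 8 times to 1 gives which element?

Tracing 1 → 10 → … returns to 1 after 9 steps, so 1 lies in a 9-cycle (1, 10, 12, 3, 6, 9, 8, 5, 7).
Advancing 8 steps from 1: 1 → 10 → 12 → 3 → 6 → 9 → 8 → 5 → 7.

7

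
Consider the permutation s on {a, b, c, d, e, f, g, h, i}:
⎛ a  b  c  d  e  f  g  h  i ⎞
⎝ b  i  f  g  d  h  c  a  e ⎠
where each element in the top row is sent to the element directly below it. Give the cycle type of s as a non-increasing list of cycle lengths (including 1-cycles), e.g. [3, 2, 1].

The disjoint cycles are (a b i e d g c f h), with lengths 9 in non-increasing order.

[9]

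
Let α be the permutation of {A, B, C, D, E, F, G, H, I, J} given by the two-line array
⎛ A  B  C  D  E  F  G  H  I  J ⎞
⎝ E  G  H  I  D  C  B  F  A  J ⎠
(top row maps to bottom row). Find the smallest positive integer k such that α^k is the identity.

The disjoint-cycle form of α has cycle lengths 4, 3, 2, 1.
The order of α is the least common multiple of its cycle lengths: lcm(4, 3, 2) = 12.

12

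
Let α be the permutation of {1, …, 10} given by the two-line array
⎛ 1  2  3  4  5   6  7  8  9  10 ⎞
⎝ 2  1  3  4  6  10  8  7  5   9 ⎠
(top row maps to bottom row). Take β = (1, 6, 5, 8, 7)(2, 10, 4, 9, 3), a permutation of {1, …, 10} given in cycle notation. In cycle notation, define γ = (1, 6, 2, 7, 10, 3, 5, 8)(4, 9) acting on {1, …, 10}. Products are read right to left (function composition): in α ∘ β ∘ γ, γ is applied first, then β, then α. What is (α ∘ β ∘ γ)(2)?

2

Chase 2: γ(2) = 7; β(7) = 1; α(1) = 2. Hence (α ∘ β ∘ γ)(2) = 2.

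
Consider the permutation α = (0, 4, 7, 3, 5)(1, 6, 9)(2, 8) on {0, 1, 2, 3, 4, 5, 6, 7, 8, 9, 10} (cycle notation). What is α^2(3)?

0

3 lies in the 5-cycle (0, 4, 7, 3, 5).
Stepping 2 places around the cycle: 3 → 5 → 0.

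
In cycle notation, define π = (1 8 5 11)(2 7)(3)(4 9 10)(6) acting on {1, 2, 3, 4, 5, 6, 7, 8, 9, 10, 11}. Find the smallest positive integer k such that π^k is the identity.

12

The disjoint cycles have lengths 4, 3, 2, 1, 1.
Since disjoint cycles commute, ord(π) = lcm(4, 3, 2) = 12.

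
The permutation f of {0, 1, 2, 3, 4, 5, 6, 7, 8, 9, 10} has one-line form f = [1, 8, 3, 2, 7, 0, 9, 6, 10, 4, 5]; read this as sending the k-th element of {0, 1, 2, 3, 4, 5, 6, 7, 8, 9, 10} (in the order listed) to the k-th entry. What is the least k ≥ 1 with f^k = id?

The disjoint-cycle form of f has cycle lengths 5, 4, 2.
The order is lcm(5, 4, 2) = 20.

20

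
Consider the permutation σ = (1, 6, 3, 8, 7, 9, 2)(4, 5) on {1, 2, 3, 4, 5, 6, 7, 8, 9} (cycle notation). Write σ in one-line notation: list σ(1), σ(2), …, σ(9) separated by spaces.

6 1 8 5 4 3 9 7 2

Each element maps to the next entry in its cycle (wrapping to the front): 1→6, 2→1, 3→8, 4→5, 5→4, 6→3, 7→9, 8→7, 9→2.
So the one-line form is 6 1 8 5 4 3 9 7 2.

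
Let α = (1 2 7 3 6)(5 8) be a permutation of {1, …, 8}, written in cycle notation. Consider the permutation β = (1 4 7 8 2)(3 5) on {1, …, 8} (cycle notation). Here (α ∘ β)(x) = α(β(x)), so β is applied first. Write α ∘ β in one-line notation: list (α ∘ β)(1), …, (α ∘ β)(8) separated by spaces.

4 2 8 3 6 1 5 7

(α ∘ β)(x) = α(β(x)). Computing each image: α(β(1)) = α(4) = 4, α(β(2)) = α(1) = 2, α(β(3)) = α(5) = 8, α(β(4)) = α(7) = 3, α(β(5)) = α(3) = 6, α(β(6)) = α(6) = 1, α(β(7)) = α(8) = 5, α(β(8)) = α(2) = 7.
Hence α ∘ β = [4 2 8 3 6 1 5 7].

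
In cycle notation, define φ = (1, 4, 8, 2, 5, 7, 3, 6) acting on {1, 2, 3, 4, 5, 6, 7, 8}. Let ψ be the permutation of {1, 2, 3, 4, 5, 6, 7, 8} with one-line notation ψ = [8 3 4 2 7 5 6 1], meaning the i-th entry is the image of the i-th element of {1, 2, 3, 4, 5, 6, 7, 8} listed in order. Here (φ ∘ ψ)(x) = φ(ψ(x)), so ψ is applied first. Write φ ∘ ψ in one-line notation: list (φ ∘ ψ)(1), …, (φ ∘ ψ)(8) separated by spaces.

2 6 8 5 3 7 1 4

For each element, apply ψ then φ: 1 → 8 → 2; 2 → 3 → 6; 3 → 4 → 8; 4 → 2 → 5; 5 → 7 → 3; 6 → 5 → 7; 7 → 6 → 1; 8 → 1 → 4.
Collecting the images, φ ∘ ψ = [2 6 8 5 3 7 1 4].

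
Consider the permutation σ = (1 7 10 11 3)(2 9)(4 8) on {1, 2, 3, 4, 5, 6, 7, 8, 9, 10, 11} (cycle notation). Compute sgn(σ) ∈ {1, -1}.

The cycle lengths are 5, 2, 2, 1, 1.
A cycle is odd iff its length is even; σ has 2 even-length cycles, so sgn(σ) = (−1)^2 and σ is even.

1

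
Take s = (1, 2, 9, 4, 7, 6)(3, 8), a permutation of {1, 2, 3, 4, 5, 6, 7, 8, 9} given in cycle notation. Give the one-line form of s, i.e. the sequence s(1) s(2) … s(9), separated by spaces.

Image by image: 1↦2, 2↦9, 3↦8, 4↦7, 5↦5, 6↦1, 7↦6, 8↦3, 9↦4.
So the one-line form is 2 9 8 7 5 1 6 3 4.

2 9 8 7 5 1 6 3 4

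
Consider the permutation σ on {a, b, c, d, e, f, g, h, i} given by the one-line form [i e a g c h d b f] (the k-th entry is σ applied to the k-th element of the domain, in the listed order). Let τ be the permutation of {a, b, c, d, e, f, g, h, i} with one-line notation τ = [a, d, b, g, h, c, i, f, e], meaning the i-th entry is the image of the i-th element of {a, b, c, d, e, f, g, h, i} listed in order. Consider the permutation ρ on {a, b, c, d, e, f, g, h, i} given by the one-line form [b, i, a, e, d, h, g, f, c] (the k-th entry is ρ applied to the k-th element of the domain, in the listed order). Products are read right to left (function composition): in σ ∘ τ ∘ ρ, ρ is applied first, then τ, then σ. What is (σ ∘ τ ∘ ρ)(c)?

i

Chase c: ρ(c) = a; τ(a) = a; σ(a) = i. Hence (σ ∘ τ ∘ ρ)(c) = i.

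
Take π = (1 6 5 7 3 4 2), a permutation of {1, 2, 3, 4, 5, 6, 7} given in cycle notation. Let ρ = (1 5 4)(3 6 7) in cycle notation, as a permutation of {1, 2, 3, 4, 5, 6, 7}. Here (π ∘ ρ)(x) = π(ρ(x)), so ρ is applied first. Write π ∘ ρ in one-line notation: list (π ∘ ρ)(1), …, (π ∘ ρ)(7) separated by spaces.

7 1 5 6 2 3 4

Chase each element through ρ then π: 1 → 5 → 7; 2 → 2 → 1; 3 → 6 → 5; 4 → 1 → 6; 5 → 4 → 2; 6 → 7 → 3; 7 → 3 → 4.
So π ∘ ρ in one-line form is 7 1 5 6 2 3 4.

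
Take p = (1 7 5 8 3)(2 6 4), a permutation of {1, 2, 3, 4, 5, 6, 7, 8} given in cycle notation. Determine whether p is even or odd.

even

The cycle lengths are 5, 3.
A cycle is odd iff its length is even; p has 0 even-length cycles, so sgn(p) = (−1)^0 and p is even.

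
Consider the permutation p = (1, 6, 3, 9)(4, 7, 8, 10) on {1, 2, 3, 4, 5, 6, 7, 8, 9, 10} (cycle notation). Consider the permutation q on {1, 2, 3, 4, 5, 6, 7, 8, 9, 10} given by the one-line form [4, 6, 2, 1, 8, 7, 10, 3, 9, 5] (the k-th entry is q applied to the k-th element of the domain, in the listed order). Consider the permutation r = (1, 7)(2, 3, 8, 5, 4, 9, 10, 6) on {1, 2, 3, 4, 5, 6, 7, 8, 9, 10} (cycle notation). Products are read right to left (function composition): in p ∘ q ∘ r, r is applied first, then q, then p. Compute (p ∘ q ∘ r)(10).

Apply the permutations in order: r(10) = 6, then q(6) = 7, then p(7) = 8. So (p ∘ q ∘ r)(10) = 8.

8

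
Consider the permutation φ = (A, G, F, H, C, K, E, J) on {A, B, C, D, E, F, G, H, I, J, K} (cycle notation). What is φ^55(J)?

J lies in the 8-cycle (A, G, F, H, C, K, E, J).
Powers repeat with period 8 on this cycle, and 55 mod 8 = 7, so φ^55(J) = φ^7(J).
Advancing 7 steps from J: J → A → G → F → H → C → K → E.

E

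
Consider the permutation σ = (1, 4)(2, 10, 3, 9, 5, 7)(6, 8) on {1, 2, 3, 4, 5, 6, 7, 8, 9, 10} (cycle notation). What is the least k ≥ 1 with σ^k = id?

The disjoint cycles have lengths 6, 2, 2.
The order is lcm(6, 2, 2) = 6.

6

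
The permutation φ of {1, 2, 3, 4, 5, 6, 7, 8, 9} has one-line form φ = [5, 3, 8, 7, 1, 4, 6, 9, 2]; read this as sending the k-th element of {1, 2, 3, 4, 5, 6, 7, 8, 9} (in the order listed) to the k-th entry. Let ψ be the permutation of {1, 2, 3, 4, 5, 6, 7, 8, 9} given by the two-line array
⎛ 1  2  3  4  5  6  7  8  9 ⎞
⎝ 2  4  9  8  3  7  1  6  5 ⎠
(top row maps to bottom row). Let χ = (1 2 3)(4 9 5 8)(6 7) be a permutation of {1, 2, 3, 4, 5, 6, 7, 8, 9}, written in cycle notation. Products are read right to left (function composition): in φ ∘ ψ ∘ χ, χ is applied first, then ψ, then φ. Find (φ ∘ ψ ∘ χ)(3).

Chase 3: χ(3) = 1; ψ(1) = 2; φ(2) = 3. Hence (φ ∘ ψ ∘ χ)(3) = 3.

3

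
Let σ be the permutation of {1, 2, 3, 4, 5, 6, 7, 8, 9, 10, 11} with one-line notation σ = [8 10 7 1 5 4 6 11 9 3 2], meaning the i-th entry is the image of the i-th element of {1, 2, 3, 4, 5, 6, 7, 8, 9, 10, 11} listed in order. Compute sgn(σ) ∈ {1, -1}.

1

In disjoint-cycle form the cycle lengths are 9, 1, 1.
A cycle of length ℓ contributes ℓ−1 transpositions, so σ is a product of 8 transpositions — even.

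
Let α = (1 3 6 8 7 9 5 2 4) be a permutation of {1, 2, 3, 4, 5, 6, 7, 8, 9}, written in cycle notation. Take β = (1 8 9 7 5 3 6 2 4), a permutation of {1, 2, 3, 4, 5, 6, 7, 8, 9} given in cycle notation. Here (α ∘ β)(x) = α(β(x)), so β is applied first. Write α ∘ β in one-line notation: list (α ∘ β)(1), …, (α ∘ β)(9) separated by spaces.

(α ∘ β)(x) = α(β(x)). Computing each image: α(β(1)) = α(8) = 7, α(β(2)) = α(4) = 1, α(β(3)) = α(6) = 8, α(β(4)) = α(1) = 3, α(β(5)) = α(3) = 6, α(β(6)) = α(2) = 4, α(β(7)) = α(5) = 2, α(β(8)) = α(9) = 5, α(β(9)) = α(7) = 9.
Hence α ∘ β = [7 1 8 3 6 4 2 5 9].

7 1 8 3 6 4 2 5 9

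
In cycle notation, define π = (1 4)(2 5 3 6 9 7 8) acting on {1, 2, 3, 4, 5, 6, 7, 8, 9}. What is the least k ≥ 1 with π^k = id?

The disjoint cycles have lengths 7, 2.
The order is lcm(7, 2) = 14.

14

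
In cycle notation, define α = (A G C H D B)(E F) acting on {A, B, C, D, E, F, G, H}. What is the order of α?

The disjoint cycles have lengths 6, 2.
The order of α is the least common multiple of its cycle lengths: lcm(6, 2) = 6.

6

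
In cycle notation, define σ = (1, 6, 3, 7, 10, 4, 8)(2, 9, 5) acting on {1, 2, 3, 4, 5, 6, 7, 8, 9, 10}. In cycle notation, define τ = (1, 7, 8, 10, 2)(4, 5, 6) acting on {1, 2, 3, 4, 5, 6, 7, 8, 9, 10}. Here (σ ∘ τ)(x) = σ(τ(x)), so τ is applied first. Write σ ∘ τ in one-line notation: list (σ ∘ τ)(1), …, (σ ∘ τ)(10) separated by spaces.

10 6 7 2 3 8 1 4 5 9

(σ ∘ τ)(x) = σ(τ(x)). Computing each image: σ(τ(1)) = σ(7) = 10, σ(τ(2)) = σ(1) = 6, σ(τ(3)) = σ(3) = 7, σ(τ(4)) = σ(5) = 2, σ(τ(5)) = σ(6) = 3, σ(τ(6)) = σ(4) = 8, σ(τ(7)) = σ(8) = 1, σ(τ(8)) = σ(10) = 4, σ(τ(9)) = σ(9) = 5, σ(τ(10)) = σ(2) = 9.
Hence σ ∘ τ = [10 6 7 2 3 8 1 4 5 9].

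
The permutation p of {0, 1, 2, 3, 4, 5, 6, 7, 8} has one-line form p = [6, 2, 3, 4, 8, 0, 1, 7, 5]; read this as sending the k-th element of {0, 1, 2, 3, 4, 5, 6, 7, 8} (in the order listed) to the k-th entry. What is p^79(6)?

0

Tracing 6 → 1 → … returns to 6 after 8 steps, so 6 lies in an 8-cycle (0 6 1 2 3 4 8 5).
Powers repeat with period 8 on this cycle, and 79 mod 8 = 7, so p^79(6) = p^7(6).
Stepping 7 places around the cycle: 6 → 1 → 2 → 3 → 4 → 8 → 5 → 0.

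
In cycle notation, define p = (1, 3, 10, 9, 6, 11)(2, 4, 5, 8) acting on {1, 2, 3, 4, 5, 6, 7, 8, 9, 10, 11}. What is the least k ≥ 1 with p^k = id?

The cycle type of p is (6, 4, 1).
Since disjoint cycles commute, ord(p) = lcm(6, 4) = 12.

12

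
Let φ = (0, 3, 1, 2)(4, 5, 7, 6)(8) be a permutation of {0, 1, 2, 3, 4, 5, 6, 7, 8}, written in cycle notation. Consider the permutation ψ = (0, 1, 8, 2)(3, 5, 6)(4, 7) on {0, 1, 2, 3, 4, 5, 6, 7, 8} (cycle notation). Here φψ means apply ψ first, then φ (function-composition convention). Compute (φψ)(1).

8

ψ(1) = 8, then φ(8) = 8; composing gives (φψ)(1) = 8.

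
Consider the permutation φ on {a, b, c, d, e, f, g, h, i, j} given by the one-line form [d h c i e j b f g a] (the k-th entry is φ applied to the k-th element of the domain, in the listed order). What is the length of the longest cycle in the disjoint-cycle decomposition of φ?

Decomposing into disjoint cycles gives (a, d, i, g, b, h, f, j); the longest has length 8.

8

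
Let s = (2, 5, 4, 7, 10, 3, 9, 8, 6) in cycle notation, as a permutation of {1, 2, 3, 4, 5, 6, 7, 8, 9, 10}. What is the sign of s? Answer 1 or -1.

The cycle lengths are 9, 1.
A cycle is odd iff its length is even; s has 0 even-length cycles, so sgn(s) = (−1)^0 and s is even.

1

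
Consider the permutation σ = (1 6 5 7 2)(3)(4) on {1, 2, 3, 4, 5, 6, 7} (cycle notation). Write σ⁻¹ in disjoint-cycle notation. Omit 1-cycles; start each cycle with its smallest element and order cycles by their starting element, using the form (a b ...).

(1 2 7 5 6)

Inverting a permutation written in cycle notation just reverses the order within every cycle.
Reversing each cycle of σ and rotating so the smallest element leads gives (1 2 7 5 6).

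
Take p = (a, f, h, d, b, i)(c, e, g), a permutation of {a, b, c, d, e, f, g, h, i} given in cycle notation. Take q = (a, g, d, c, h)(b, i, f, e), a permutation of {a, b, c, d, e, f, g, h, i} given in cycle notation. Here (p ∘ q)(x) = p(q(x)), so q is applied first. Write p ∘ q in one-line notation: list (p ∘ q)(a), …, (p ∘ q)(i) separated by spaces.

Chase each element through q then p: a → g → c; b → i → a; c → h → d; d → c → e; e → b → i; f → e → g; g → d → b; h → a → f; i → f → h.
Collecting the images, p ∘ q = [c a d e i g b f h].

c a d e i g b f h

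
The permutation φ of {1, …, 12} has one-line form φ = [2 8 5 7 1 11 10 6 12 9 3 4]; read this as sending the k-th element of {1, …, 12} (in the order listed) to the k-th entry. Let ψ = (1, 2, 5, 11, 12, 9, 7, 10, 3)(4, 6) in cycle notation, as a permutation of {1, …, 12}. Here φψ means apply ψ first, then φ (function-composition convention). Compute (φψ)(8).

6

ψ(8) = 8, then φ(8) = 6; composing gives (φψ)(8) = 6.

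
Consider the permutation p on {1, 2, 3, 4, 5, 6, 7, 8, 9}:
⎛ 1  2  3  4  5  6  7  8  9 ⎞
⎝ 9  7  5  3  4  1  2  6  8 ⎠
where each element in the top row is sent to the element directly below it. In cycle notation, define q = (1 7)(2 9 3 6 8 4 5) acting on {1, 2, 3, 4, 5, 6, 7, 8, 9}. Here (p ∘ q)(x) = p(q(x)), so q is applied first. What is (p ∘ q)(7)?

First apply q: q(7) = 1, then p(1) = 9. Thus (p ∘ q)(7) = 9.

9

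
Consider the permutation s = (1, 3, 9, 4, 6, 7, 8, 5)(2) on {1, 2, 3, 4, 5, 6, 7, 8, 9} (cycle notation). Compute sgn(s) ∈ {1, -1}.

The cycle lengths are 8, 1.
A cycle of length ℓ contributes ℓ−1 transpositions, so s is a product of 7 transpositions — odd.

-1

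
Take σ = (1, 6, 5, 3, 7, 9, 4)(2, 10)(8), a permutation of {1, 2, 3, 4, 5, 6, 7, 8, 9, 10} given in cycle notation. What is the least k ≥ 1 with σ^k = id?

The disjoint cycles have lengths 7, 2, 1.
The order of σ is the least common multiple of its cycle lengths: lcm(7, 2) = 14.

14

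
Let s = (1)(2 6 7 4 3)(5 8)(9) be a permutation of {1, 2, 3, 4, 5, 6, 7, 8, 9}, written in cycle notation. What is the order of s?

10

The disjoint cycles have lengths 5, 2, 1, 1.
Since disjoint cycles commute, ord(s) = lcm(5, 2) = 10.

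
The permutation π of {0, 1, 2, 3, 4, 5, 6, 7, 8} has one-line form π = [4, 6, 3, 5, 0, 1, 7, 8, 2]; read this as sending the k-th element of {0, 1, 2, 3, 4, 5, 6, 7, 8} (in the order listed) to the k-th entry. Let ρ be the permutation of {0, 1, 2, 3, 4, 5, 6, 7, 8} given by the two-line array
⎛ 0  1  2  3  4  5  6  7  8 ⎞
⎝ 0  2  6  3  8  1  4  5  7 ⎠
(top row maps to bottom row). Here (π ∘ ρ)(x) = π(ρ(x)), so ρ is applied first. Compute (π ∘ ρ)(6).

First apply ρ: ρ(6) = 4, then π(4) = 0. Thus (π ∘ ρ)(6) = 0.

0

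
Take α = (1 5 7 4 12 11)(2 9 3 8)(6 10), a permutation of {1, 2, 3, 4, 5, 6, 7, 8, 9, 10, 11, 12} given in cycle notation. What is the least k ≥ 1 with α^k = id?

12

The cycle type of α is (6, 4, 2).
The order is lcm(6, 4, 2) = 12.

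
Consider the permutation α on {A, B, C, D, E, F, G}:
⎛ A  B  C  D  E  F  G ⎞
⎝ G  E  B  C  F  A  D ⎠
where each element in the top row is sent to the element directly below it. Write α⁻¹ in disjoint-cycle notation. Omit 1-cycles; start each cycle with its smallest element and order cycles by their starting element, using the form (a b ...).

(A F E B C D G)

The cycle decomposition of α is (A G D C B E F).
The inverse reverses every cycle; in canonical form, α⁻¹ = (A F E B C D G).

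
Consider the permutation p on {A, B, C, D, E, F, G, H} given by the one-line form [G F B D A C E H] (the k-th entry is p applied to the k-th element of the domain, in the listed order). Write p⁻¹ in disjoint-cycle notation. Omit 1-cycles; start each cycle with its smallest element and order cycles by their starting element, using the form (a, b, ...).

The cycle decomposition of p is (A, G, E)(B, F, C).
The inverse reverses every cycle; in canonical form, p⁻¹ = (A, E, G)(B, C, F).

(A, E, G)(B, C, F)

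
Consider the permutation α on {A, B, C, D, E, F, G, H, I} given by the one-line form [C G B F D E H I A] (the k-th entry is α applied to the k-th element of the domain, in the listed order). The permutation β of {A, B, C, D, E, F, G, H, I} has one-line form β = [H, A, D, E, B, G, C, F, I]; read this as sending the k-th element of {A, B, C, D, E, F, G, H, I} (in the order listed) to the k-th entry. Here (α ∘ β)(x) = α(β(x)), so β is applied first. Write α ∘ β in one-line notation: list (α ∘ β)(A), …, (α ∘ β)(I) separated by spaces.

Chase each element through β then α: A → H → I; B → A → C; C → D → F; D → E → D; E → B → G; F → G → H; G → C → B; H → F → E; I → I → A.
Collecting the images, α ∘ β = [I C F D G H B E A].

I C F D G H B E A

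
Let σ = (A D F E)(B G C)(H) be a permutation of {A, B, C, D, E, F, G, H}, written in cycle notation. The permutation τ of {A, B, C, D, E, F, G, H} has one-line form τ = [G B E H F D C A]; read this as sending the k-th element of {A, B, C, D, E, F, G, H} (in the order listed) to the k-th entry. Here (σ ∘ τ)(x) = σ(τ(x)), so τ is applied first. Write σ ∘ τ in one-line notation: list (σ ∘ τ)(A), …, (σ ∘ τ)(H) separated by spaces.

C G A H E F B D

Chase each element through τ then σ: A → G → C; B → B → G; C → E → A; D → H → H; E → F → E; F → D → F; G → C → B; H → A → D.
Collecting the images, σ ∘ τ = [C G A H E F B D].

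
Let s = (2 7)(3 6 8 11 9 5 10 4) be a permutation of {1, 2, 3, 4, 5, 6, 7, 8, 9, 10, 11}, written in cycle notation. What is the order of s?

8

The disjoint cycles have lengths 8, 2, 1.
The order is lcm(8, 2) = 8.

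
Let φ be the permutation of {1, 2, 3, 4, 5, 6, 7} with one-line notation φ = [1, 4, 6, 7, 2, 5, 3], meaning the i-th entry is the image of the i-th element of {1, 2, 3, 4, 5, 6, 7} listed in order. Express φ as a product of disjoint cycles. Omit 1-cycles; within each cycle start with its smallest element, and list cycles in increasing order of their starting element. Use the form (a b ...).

From 2: 2 → 4 → 7 → 3 → 6 → 5 → 2, closing the cycle (2 4 7 3 6 5).
Continuing from each remaining unvisited element yields (2 4 7 3 6 5).

(2 4 7 3 6 5)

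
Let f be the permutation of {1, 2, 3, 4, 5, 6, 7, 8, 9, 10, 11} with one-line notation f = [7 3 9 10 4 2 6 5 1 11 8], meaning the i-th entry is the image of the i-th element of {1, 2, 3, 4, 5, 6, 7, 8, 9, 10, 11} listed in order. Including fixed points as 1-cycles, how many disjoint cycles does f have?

2

The cycle decomposition is (1, 7, 6, 2, 3, 9)(4, 10, 11, 8, 5), which has 2 cycles (counting 1-cycles).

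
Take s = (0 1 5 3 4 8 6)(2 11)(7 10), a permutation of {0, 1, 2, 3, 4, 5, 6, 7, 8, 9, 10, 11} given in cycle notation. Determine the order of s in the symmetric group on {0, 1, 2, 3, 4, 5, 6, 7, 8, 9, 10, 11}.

The disjoint cycles have lengths 7, 2, 2, 1.
The order is lcm(7, 2, 2) = 14.

14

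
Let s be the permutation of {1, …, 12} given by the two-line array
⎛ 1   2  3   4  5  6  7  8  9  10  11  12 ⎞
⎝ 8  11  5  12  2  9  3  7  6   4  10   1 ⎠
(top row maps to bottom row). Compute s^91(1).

Tracing 1 → 8 → … returns to 1 after 10 steps, so 1 lies in a 10-cycle (1, 8, 7, 3, 5, 2, 11, 10, 4, 12).
Powers repeat with period 10 on this cycle, and 91 mod 10 = 1, so s^91(1) = s^1(1).
Stepping 1 place around the cycle: 1 → 8.

8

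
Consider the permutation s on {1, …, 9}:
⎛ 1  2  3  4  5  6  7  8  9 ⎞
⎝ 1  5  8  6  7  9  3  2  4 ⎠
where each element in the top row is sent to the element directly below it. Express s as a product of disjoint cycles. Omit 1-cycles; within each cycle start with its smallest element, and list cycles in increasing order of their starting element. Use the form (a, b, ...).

From 2: 2 → 5 → 7 → 3 → 8 → 2, closing the cycle (2, 5, 7, 3, 8).
Continuing from each remaining unvisited element yields (2, 5, 7, 3, 8)(4, 6, 9).

(2, 5, 7, 3, 8)(4, 6, 9)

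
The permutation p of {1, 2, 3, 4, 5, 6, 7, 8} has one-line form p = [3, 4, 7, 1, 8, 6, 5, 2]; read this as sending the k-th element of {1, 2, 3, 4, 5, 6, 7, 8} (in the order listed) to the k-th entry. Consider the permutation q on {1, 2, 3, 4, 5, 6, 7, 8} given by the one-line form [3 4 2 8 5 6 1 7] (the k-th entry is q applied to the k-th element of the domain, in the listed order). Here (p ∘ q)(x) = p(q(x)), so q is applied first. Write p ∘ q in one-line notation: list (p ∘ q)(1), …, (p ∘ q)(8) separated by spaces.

7 1 4 2 8 6 3 5

Chase each element through q then p: 1 → 3 → 7; 2 → 4 → 1; 3 → 2 → 4; 4 → 8 → 2; 5 → 5 → 8; 6 → 6 → 6; 7 → 1 → 3; 8 → 7 → 5.
So p ∘ q in one-line form is 7 1 4 2 8 6 3 5.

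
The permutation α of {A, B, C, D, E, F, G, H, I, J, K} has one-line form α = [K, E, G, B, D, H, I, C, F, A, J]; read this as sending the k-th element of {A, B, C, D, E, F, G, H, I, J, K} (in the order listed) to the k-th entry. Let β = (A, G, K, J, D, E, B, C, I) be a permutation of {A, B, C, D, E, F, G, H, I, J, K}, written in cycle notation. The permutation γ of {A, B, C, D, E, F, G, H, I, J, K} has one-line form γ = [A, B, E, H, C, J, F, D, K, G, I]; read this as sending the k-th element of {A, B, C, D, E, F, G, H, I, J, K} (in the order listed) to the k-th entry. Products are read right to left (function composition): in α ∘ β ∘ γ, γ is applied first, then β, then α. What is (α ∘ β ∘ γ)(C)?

E

Chase C: γ(C) = E; β(E) = B; α(B) = E. Hence (α ∘ β ∘ γ)(C) = E.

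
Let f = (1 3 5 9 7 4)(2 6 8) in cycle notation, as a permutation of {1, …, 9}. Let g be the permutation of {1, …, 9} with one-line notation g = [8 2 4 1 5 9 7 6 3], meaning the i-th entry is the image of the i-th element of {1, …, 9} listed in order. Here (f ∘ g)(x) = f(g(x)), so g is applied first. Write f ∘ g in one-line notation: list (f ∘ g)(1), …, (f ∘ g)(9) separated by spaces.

2 6 1 3 9 7 4 8 5

(f ∘ g)(x) = f(g(x)). Computing each image: f(g(1)) = f(8) = 2, f(g(2)) = f(2) = 6, f(g(3)) = f(4) = 1, f(g(4)) = f(1) = 3, f(g(5)) = f(5) = 9, f(g(6)) = f(9) = 7, f(g(7)) = f(7) = 4, f(g(8)) = f(6) = 8, f(g(9)) = f(3) = 5.
Hence f ∘ g = [2 6 1 3 9 7 4 8 5].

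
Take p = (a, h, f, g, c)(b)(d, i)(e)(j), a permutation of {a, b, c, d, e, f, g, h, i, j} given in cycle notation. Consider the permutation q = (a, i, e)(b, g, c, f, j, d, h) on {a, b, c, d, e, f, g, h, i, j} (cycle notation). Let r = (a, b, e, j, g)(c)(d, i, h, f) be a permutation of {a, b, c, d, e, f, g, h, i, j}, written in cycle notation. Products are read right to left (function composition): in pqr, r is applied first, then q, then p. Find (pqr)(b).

(pqr)(b) = p(q(r(b))). r(b) = e, then q(e) = a, then p(a) = h, so the result is h.

h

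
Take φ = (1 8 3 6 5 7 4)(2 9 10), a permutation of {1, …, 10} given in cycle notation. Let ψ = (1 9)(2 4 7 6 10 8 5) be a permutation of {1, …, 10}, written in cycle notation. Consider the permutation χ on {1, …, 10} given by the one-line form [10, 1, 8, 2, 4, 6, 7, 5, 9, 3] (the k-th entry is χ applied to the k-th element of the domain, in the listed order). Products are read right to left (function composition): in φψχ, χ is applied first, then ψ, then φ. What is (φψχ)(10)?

6

Chase 10: χ(10) = 3; ψ(3) = 3; φ(3) = 6. Hence (φψχ)(10) = 6.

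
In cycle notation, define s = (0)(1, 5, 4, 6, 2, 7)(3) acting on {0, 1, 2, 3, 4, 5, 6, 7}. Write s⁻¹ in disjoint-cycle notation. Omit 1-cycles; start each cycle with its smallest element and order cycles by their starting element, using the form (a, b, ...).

The inverse reverses each cycle.
After reversing and putting each cycle's least element first, s⁻¹ = (1, 7, 2, 6, 4, 5).

(1, 7, 2, 6, 4, 5)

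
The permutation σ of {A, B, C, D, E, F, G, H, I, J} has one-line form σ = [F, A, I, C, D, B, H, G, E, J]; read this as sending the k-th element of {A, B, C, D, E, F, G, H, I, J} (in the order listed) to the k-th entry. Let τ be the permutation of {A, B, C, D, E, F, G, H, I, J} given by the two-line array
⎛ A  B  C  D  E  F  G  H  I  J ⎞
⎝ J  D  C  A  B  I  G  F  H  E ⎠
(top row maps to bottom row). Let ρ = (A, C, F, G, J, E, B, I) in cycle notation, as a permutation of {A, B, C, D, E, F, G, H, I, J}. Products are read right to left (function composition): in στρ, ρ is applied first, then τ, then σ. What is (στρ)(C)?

Apply the permutations in order: ρ(C) = F, then τ(F) = I, then σ(I) = E. So (στρ)(C) = E.

E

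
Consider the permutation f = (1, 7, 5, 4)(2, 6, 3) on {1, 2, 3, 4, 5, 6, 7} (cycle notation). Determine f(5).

4

5 appears in (1, 7, 5, 4); the next entry (wrapping around) is 4.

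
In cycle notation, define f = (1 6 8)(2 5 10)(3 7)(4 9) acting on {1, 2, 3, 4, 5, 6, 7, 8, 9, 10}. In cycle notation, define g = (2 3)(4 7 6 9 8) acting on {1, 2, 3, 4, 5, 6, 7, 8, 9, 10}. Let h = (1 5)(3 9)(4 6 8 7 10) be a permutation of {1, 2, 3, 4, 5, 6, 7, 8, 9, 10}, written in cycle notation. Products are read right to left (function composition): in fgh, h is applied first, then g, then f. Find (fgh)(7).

Apply the permutations in order: h(7) = 10, then g(10) = 10, then f(10) = 2. So (fgh)(7) = 2.

2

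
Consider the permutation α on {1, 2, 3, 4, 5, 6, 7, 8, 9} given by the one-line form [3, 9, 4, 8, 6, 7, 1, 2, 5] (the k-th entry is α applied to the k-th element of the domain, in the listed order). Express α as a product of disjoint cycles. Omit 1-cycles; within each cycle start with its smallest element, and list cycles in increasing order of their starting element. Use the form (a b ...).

(1 3 4 8 2 9 5 6 7)

Start at 1 and follow images: 1 → 3 → 4 → 8 → 2 → 9 → 5 → 6 → 7 → 1, giving the cycle (1 3 4 8 2 9 5 6 7).
Repeating from the next unused element and collecting all non-trivial cycles gives (1 3 4 8 2 9 5 6 7).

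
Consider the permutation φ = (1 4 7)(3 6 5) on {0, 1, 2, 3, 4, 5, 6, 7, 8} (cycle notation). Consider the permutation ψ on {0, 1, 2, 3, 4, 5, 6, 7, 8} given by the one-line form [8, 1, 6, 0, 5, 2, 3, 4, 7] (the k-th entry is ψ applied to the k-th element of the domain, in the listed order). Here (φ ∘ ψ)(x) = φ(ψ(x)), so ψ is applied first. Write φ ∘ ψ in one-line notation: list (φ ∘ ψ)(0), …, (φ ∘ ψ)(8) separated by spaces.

8 4 5 0 3 2 6 7 1

For each element, apply ψ then φ: 0 → 8 → 8; 1 → 1 → 4; 2 → 6 → 5; 3 → 0 → 0; 4 → 5 → 3; 5 → 2 → 2; 6 → 3 → 6; 7 → 4 → 7; 8 → 7 → 1.
Collecting the images, φ ∘ ψ = [8 4 5 0 3 2 6 7 1].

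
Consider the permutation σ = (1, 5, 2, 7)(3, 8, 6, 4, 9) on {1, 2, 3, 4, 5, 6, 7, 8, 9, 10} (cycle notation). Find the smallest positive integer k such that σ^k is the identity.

20

The cycle type of σ is (5, 4, 1).
The order of σ is the least common multiple of its cycle lengths: lcm(5, 4) = 20.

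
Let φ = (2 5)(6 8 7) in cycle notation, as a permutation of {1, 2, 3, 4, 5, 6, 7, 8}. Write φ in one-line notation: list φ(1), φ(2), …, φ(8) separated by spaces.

Reading each image from the cycles: 1→1, 2→5, 3→3, 4→4, 5→2, 6→8, 7→6, 8→7.
Listing these in domain order gives 1 5 3 4 2 8 6 7.

1 5 3 4 2 8 6 7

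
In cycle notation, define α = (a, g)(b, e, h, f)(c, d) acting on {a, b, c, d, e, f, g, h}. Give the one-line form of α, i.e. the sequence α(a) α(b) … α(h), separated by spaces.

g e d c h b a f

Reading each image from the cycles: a↦g, b↦e, c↦d, d↦c, e↦h, f↦b, g↦a, h↦f.
So the one-line form is g e d c h b a f.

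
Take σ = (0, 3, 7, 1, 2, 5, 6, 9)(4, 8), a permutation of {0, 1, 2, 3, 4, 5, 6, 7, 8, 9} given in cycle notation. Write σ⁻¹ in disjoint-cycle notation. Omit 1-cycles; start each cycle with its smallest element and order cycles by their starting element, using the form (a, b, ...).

The inverse reverses each cycle.
After reversing and putting each cycle's least element first, σ⁻¹ = (0, 9, 6, 5, 2, 1, 7, 3)(4, 8).

(0, 9, 6, 5, 2, 1, 7, 3)(4, 8)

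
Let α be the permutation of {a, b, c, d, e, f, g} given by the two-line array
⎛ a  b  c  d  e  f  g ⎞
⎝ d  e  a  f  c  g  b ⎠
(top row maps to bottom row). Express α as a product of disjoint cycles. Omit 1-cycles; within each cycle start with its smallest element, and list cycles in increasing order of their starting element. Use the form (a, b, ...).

From a: a → d → f → g → b → e → c → a, closing the cycle (a, d, f, g, b, e, c).
Continuing from each remaining unvisited element yields (a, d, f, g, b, e, c).

(a, d, f, g, b, e, c)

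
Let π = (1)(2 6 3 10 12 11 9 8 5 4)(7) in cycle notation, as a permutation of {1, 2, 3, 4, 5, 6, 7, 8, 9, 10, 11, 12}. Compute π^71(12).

11

12 lies in the 10-cycle (2 6 3 10 12 11 9 8 5 4).
Powers repeat with period 10 on this cycle, and 71 mod 10 = 1, so π^71(12) = π^1(12).
Stepping 1 place around the cycle: 12 → 11.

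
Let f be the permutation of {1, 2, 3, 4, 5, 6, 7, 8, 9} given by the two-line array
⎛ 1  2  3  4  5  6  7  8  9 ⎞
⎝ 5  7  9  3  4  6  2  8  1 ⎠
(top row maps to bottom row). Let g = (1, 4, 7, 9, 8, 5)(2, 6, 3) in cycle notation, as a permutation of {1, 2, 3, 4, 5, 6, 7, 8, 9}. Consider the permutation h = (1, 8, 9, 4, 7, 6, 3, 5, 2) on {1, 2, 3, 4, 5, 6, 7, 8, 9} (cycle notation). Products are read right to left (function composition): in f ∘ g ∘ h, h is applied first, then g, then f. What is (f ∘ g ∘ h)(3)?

5

(f ∘ g ∘ h)(3) = f(g(h(3))). h(3) = 5, then g(5) = 1, then f(1) = 5, so the result is 5.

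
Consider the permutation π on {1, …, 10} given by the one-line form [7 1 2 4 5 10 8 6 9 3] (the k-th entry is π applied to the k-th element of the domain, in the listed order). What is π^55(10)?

Tracing 10 → 3 → … returns to 10 after 7 steps, so 10 lies in a 7-cycle (1, 7, 8, 6, 10, 3, 2).
Powers repeat with period 7 on this cycle, and 55 mod 7 = 6, so π^55(10) = π^6(10).
Advancing 6 steps from 10: 10 → 3 → 2 → 1 → 7 → 8 → 6.

6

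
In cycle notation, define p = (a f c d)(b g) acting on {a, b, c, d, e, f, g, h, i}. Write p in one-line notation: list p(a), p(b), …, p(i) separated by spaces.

f g d a e c b h i

Each element maps to the next entry in its cycle (wrapping to the front): a↦f, b↦g, c↦d, d↦a, e↦e, f↦c, g↦b, h↦h, i↦i.
So the one-line form is f g d a e c b h i.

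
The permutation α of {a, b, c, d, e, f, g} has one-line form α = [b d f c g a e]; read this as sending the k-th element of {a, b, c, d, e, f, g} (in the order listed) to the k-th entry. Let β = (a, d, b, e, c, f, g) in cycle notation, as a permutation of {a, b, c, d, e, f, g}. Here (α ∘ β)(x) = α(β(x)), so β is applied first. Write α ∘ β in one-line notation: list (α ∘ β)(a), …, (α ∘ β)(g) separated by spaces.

(α ∘ β)(x) = α(β(x)). Computing each image: α(β(a)) = α(d) = c, α(β(b)) = α(e) = g, α(β(c)) = α(f) = a, α(β(d)) = α(b) = d, α(β(e)) = α(c) = f, α(β(f)) = α(g) = e, α(β(g)) = α(a) = b.
Hence α ∘ β = [c g a d f e b].

c g a d f e b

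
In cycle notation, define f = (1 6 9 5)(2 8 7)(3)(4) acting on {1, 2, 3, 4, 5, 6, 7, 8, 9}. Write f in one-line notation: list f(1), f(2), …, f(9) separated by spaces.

6 8 3 4 1 9 2 7 5

Reading each image from the cycles: 1→6, 2→8, 3→3, 4→4, 5→1, 6→9, 7→2, 8→7, 9→5.
Listing these in domain order gives 6 8 3 4 1 9 2 7 5.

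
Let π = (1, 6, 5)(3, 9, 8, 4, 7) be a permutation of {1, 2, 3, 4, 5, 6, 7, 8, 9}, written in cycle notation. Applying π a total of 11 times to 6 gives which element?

6 lies in the 3-cycle (1, 6, 5).
Powers repeat with period 3 on this cycle, and 11 mod 3 = 2, so π^11(6) = π^2(6).
Advancing 2 steps from 6: 6 → 5 → 1.

1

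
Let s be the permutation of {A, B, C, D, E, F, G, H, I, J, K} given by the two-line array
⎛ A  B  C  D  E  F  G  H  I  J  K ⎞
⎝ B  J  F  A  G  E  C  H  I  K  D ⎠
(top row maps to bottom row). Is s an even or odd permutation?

In disjoint-cycle form the cycle lengths are 5, 4, 1, 1.
A cycle is odd iff its length is even; s has 1 even-length cycle, so sgn(s) = (−1)^1 and s is odd.

odd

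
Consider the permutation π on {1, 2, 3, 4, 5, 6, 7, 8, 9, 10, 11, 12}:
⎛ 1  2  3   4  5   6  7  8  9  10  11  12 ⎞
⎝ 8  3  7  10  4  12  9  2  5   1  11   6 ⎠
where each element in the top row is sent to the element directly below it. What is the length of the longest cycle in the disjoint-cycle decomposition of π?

Decomposing into disjoint cycles gives (1 8 2 3 7 9 5 4 10)(6 12); the longest has length 9.

9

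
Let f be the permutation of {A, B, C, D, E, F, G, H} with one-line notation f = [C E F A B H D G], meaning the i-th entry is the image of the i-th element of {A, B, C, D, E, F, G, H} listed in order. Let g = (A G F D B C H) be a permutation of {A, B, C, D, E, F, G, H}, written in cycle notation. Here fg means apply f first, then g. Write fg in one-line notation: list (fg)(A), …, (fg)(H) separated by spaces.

H E D G C A B F

Chase each element through f then g: A → C → H; B → E → E; C → F → D; D → A → G; E → B → C; F → H → A; G → D → B; H → G → F.
Collecting the images, fg = [H E D G C A B F].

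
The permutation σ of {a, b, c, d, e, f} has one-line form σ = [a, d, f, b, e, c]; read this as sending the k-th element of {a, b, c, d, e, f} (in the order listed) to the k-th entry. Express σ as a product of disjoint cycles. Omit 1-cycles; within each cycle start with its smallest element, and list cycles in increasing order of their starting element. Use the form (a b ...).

Iterating σ from b gives b → d → b; that is the 2-cycle (b d).
Continuing from each remaining unvisited element yields (b d)(c f).

(b d)(c f)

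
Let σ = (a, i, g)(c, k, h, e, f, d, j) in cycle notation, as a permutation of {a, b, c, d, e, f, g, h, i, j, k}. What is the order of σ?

The cycle type of σ is (7, 3, 1).
The order of σ is the least common multiple of its cycle lengths: lcm(7, 3) = 21.

21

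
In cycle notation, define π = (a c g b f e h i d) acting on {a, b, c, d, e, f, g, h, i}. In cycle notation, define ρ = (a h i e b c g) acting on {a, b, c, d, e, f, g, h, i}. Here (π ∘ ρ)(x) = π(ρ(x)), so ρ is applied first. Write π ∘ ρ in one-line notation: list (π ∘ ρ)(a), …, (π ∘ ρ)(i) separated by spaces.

i g b a f e c d h

(π ∘ ρ)(x) = π(ρ(x)). Computing each image: π(ρ(a)) = π(h) = i, π(ρ(b)) = π(c) = g, π(ρ(c)) = π(g) = b, π(ρ(d)) = π(d) = a, π(ρ(e)) = π(b) = f, π(ρ(f)) = π(f) = e, π(ρ(g)) = π(a) = c, π(ρ(h)) = π(i) = d, π(ρ(i)) = π(e) = h.
Hence π ∘ ρ = [i g b a f e c d h].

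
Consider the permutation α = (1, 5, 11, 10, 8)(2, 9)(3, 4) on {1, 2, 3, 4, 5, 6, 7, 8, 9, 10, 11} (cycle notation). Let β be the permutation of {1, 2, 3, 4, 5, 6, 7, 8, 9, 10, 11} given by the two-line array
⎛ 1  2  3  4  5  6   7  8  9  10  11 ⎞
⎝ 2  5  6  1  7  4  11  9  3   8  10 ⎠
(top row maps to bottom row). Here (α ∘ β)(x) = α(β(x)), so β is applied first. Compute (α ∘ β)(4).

(α ∘ β)(4) = α(β(4)). β(4) = 1, then α(1) = 5. So (α ∘ β)(4) = 5.

5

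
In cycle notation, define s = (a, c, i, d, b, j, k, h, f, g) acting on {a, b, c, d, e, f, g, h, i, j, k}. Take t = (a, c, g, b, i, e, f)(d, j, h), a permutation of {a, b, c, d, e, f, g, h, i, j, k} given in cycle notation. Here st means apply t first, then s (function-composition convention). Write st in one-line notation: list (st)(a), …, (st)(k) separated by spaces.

i d a k g c j b e f h

Chase each element through t then s: a → c → i; b → i → d; c → g → a; d → j → k; e → f → g; f → a → c; g → b → j; h → d → b; i → e → e; j → h → f; k → k → h.
So st in one-line form is i d a k g c j b e f h.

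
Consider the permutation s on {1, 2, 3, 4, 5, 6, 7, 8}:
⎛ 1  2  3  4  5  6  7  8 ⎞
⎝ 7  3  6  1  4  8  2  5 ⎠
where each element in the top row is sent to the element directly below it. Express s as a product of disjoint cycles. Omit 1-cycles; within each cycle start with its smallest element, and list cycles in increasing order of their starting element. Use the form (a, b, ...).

(1, 7, 2, 3, 6, 8, 5, 4)

From 1: 1 → 7 → 2 → 3 → 6 → 8 → 5 → 4 → 1, closing the cycle (1, 7, 2, 3, 6, 8, 5, 4).
Repeating from the next unused element and collecting all non-trivial cycles gives (1, 7, 2, 3, 6, 8, 5, 4).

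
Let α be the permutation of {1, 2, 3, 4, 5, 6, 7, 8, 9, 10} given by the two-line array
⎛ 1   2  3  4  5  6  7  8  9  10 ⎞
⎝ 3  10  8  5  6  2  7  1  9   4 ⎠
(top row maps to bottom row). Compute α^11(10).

Tracing 10 → 4 → … returns to 10 after 5 steps, so 10 lies in a 5-cycle (2, 10, 4, 5, 6).
On a 5-cycle, α^5 is the identity, so α^11 = α^1 there (11 ≡ 1 mod 5).
Advancing 1 step from 10: 10 → 4.

4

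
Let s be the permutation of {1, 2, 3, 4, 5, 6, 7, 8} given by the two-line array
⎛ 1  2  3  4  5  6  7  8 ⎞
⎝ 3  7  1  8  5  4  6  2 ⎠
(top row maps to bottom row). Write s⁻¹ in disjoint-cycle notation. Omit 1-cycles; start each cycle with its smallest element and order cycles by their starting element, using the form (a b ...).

The cycle decomposition of s is (1 3)(2 7 6 4 8).
The inverse reverses every cycle; in canonical form, s⁻¹ = (1 3)(2 8 4 6 7).

(1 3)(2 8 4 6 7)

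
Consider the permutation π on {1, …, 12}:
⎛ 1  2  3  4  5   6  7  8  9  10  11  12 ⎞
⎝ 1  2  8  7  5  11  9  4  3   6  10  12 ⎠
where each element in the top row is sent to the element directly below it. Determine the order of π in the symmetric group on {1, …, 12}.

Decomposing into disjoint cycles gives cycle lengths 5, 3, 1, 1, 1, 1.
The order is lcm(5, 3) = 15.

15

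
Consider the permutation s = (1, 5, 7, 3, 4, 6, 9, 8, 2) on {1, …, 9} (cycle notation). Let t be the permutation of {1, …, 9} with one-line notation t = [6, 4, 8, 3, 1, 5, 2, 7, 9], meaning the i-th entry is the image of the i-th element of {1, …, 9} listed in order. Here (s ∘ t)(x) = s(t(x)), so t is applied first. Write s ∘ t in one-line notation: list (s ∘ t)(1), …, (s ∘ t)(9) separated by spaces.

9 6 2 4 5 7 1 3 8

(s ∘ t)(x) = s(t(x)). Computing each image: s(t(1)) = s(6) = 9, s(t(2)) = s(4) = 6, s(t(3)) = s(8) = 2, s(t(4)) = s(3) = 4, s(t(5)) = s(1) = 5, s(t(6)) = s(5) = 7, s(t(7)) = s(2) = 1, s(t(8)) = s(7) = 3, s(t(9)) = s(9) = 8.
Hence s ∘ t = [9 6 2 4 5 7 1 3 8].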